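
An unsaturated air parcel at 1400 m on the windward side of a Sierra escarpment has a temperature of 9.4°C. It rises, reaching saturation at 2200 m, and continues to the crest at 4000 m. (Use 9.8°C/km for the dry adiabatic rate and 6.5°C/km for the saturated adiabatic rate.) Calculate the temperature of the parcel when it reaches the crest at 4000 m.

-10.14°C

From 1400 m to 2200 m (dry): cools by 9.8 × 0.8 = 7.84°C, giving 1.56°C.
From 2200 m to 4000 m (saturated): cools by 6.5 × 1.8 = 11.7°C, giving -10.14°C.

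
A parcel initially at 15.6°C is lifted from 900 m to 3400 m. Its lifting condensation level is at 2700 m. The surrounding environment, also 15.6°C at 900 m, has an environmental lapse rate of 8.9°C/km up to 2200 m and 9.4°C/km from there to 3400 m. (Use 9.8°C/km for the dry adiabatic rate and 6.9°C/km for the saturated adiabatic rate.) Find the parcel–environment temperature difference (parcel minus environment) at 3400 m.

+0.38°C (parcel warmer than environment)

Parcel:
  900 → 2700 m (dry, 9.8°C/km): ΔT = -9.8 × 1.8 = -17.64°C → T = -2.04°C
  2700 → 3400 m (saturated, 6.9°C/km): ΔT = -6.9 × 0.7 = -4.83°C → T = -6.87°C
Environment:
  900 → 2200 m (environment, lower layer, 8.9°C/km): ΔT = -8.9 × 1.3 = -11.57°C → T = 4.03°C
  2200 → 3400 m (environment, upper layer, 9.4°C/km): ΔT = -9.4 × 1.2 = -11.28°C → T = -7.25°C
T_parcel − T_env = -6.87 − (-7.25) = +0.38°C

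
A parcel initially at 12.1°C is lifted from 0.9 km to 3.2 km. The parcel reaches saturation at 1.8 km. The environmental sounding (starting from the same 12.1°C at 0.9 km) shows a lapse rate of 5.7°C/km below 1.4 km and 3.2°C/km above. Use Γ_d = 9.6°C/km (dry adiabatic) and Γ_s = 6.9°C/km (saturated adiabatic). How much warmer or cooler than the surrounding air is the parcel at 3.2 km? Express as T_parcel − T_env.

Parcel:
  900–1800 m, dry: Δz = 0.9 km ⇒ ΔT = -8.64°C; T = 3.46°C
  1800–3200 m, saturated: Δz = 1.4 km ⇒ ΔT = -9.66°C; T = -6.2°C
Environment:
  900–1400 m, environment, lower layer: Δz = 0.5 km ⇒ ΔT = -2.85°C; T = 9.25°C
  1400–3200 m, environment, upper layer: Δz = 1.8 km ⇒ ΔT = -5.76°C; T = 3.49°C
T_parcel − T_env = -6.2 − 3.49 = -9.69°C

-9.69°C (parcel cooler than environment)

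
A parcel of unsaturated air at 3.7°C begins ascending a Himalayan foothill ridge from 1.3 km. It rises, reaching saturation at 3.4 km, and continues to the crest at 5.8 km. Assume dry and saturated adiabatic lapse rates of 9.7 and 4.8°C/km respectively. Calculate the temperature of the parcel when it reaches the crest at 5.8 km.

-28.19°C

From 1300 m to 3400 m (dry): cools by 9.7 × 2.1 = 20.37°C, giving -16.67°C.
From 3400 m to 5800 m (saturated): cools by 4.8 × 2.4 = 11.52°C, giving -28.19°C.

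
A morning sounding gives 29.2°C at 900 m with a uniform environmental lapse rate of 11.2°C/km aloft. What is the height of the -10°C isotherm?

4400 m

Height above start = (29.2 − (-10)) / 11.2 = 3.5 km
Altitude = 900 m + 3500 m = 4400 m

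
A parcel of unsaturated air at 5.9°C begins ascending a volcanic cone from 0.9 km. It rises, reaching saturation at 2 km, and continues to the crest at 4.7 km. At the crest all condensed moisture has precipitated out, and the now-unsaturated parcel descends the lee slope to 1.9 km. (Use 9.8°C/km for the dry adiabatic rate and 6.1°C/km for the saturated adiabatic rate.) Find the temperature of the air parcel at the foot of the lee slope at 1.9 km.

6.09°C

From 900 m to 2000 m (dry): cools by 9.8 × 1.1 = 10.78°C, giving -4.88°C.
From 2000 m to 4700 m (saturated): cools by 6.1 × 2.7 = 16.47°C, giving -21.35°C.
From 4700 m to 1900 m (dry descent): warms by 9.8 × 2.8 = 27.44°C, giving 6.09°C.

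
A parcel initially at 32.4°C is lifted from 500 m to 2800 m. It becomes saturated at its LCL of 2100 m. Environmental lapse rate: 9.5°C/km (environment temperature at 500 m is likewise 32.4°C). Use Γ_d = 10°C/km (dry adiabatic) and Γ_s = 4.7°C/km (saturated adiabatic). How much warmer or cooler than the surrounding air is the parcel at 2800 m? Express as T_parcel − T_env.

Parcel:
  500 → 2100 m (dry, 10°C/km): ΔT = -10 × 1.6 = -16°C → T = 16.4°C
  2100 → 2800 m (saturated, 4.7°C/km): ΔT = -4.7 × 0.7 = -3.29°C → T = 13.11°C
Environment:
  500 → 2800 m (environment, 9.5°C/km): ΔT = -9.5 × 2.3 = -21.85°C → T = 10.55°C
T_parcel − T_env = 13.11 − 10.55 = +2.56°C

+2.56°C (parcel warmer than environment)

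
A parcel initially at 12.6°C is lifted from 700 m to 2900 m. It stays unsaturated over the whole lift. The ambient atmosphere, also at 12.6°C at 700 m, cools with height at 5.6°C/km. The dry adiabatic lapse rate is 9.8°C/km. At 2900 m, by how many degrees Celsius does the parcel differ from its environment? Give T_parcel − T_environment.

-9.24°C (parcel cooler than environment)

Parcel:
  700–2900 m, dry: Δz = 2.2 km ⇒ ΔT = -21.56°C; T = -8.96°C
Environment:
  700–2900 m, environment: Δz = 2.2 km ⇒ ΔT = -12.32°C; T = 0.28°C
T_parcel − T_env = -8.96 − 0.28 = -9.24°C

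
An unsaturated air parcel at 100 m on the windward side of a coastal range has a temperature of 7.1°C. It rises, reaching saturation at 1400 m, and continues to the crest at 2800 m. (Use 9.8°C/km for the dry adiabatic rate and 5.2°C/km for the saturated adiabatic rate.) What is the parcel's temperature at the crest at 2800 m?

-12.92°C

100–1400 m, dry: Δz = 1.3 km ⇒ ΔT = -12.74°C; T = -5.64°C
1400–2800 m, saturated: Δz = 1.4 km ⇒ ΔT = -7.28°C; T = -12.92°C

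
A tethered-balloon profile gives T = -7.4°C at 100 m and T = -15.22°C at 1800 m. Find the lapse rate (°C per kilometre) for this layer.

4.6°C/km

Γ = −ΔT/Δz = (-7.4 − (-15.22)) / (1800 − 100) m
  = 7.82°C / 1.7 km = 4.6°C/km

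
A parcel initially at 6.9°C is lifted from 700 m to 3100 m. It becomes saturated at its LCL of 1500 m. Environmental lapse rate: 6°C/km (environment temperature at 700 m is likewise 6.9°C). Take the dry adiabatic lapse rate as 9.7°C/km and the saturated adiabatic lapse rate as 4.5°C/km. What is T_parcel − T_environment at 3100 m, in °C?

-0.56°C (parcel cooler than environment)

Parcel:
  700–1500 m, dry: Δz = 0.8 km ⇒ ΔT = -7.76°C; T = -0.86°C
  1500–3100 m, saturated: Δz = 1.6 km ⇒ ΔT = -7.2°C; T = -8.06°C
Environment:
  700–3100 m, environment: Δz = 2.4 km ⇒ ΔT = -14.4°C; T = -7.5°C
T_parcel − T_env = -8.06 − (-7.5) = -0.56°C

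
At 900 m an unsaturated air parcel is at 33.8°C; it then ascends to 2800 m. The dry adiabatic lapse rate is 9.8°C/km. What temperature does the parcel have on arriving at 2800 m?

900–2800 m, dry adiabatic: Δz = 1.9 km ⇒ ΔT = -18.62°C; T = 15.18°C

15.18°C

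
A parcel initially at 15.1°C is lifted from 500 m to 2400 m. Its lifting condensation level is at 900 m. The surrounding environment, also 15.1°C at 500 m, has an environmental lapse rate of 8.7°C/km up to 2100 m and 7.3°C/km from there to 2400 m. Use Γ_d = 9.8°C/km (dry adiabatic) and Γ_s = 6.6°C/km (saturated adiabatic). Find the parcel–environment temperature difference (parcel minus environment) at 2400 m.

+2.29°C (parcel warmer than environment)

Parcel:
  Dry to 900 m: -9.8 × 0.4 km = -3.92°C, so T = 11.18°C.
  Saturated to 2400 m: -6.6 × 1.5 km = -9.9°C, so T = 1.28°C.
Environment:
  Environment, lower layer to 2100 m: -8.7 × 1.6 km = -13.92°C, so T = 1.18°C.
  Environment, upper layer to 2400 m: -7.3 × 0.3 km = -2.19°C, so T = -1.01°C.
T_parcel − T_env = 1.28 − (-1.01) = +2.29°C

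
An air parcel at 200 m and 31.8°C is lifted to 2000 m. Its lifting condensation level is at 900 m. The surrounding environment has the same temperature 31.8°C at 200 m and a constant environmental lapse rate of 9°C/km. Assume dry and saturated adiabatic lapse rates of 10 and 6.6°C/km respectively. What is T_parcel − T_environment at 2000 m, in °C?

Parcel:
  From 200 m to 900 m (dry): cools by 10 × 0.7 = 7°C, giving 24.8°C.
  From 900 m to 2000 m (saturated): cools by 6.6 × 1.1 = 7.26°C, giving 17.54°C.
Environment:
  From 200 m to 2000 m (environment): cools by 9 × 1.8 = 16.2°C, giving 15.6°C.
T_parcel − T_env = 17.54 − 15.6 = +1.94°C

+1.94°C (parcel warmer than environment)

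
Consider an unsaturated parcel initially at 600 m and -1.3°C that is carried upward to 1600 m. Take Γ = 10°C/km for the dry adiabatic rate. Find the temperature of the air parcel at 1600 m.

From 600 m to 1600 m (dry adiabatic): cools by 10 × 1 = 10°C, giving -11.3°C.

-11.3°C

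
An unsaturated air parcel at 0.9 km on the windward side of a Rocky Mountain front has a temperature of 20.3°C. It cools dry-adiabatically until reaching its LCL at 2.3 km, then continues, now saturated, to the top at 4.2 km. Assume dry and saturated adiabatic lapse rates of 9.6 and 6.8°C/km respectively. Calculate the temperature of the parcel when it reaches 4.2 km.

Dry to 2300 m: -9.6 × 1.4 km = -13.44°C, so T = 6.86°C.
Saturated to 4200 m: -6.8 × 1.9 km = -12.92°C, so T = -6.06°C.

-6.06°C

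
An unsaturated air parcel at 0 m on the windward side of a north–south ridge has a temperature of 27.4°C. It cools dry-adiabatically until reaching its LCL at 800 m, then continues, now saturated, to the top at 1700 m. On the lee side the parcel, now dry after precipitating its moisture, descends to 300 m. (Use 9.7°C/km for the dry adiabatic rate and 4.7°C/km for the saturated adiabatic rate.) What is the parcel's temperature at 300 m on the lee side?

0 → 800 m (dry, 9.7°C/km): ΔT = -9.7 × 0.8 = -7.76°C → T = 19.64°C
800 → 1700 m (saturated, 4.7°C/km): ΔT = -4.7 × 0.9 = -4.23°C → T = 15.41°C
1700 → 300 m (dry descent, 9.7°C/km): ΔT = +9.7 × 1.4 = +13.58°C → T = 28.99°C

28.99°C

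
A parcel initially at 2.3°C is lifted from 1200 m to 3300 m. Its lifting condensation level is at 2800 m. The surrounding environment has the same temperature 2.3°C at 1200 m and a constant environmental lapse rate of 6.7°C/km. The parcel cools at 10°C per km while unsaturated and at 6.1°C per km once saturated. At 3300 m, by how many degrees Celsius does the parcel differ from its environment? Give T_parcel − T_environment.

Parcel:
  1200–2800 m, dry: Δz = 1.6 km ⇒ ΔT = -16°C; T = -13.7°C
  2800–3300 m, saturated: Δz = 0.5 km ⇒ ΔT = -3.05°C; T = -16.75°C
Environment:
  1200–3300 m, environment: Δz = 2.1 km ⇒ ΔT = -14.07°C; T = -11.77°C
T_parcel − T_env = -16.75 − (-11.77) = -4.98°C

-4.98°C (parcel cooler than environment)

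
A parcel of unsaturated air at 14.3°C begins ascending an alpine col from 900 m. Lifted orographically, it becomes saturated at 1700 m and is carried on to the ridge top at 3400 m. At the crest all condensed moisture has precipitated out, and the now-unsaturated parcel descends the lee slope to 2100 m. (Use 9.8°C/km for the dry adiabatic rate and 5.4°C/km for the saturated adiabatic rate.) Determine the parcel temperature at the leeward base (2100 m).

10.02°C

From 900 m to 1700 m (dry): cools by 9.8 × 0.8 = 7.84°C, giving 6.46°C.
From 1700 m to 3400 m (saturated): cools by 5.4 × 1.7 = 9.18°C, giving -2.72°C.
From 3400 m to 2100 m (dry descent): warms by 9.8 × 1.3 = 12.74°C, giving 10.02°C.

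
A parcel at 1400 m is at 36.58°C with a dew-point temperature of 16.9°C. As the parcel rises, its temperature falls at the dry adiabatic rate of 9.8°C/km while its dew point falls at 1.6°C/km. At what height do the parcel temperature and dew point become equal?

T and T_d converge at 9.8 − 1.6 = 8.2°C per km
Height above start = (36.58 − 16.9) / 8.2 = 2.4 km
LCL altitude = 1400 m + 2400 m = 3800 m

3800 m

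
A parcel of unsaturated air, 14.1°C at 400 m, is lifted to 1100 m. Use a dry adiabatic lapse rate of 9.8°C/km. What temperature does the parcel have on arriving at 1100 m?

7.24°C

400 → 1100 m (dry adiabatic, 9.8°C/km): ΔT = -9.8 × 0.7 = -6.86°C → T = 7.24°C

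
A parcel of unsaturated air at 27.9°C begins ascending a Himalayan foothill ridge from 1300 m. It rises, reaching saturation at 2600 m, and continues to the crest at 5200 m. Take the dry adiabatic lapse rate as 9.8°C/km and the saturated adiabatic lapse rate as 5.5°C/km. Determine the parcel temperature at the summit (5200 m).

0.86°C

Dry to 2600 m: -9.8 × 1.3 km = -12.74°C, so T = 15.16°C.
Saturated to 5200 m: -5.5 × 2.6 km = -14.3°C, so T = 0.86°C.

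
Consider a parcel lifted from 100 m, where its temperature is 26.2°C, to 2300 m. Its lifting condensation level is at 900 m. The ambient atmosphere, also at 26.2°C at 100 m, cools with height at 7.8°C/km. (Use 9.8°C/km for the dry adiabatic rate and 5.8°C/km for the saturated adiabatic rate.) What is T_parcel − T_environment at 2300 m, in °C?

+1.2°C (parcel warmer than environment)

Parcel:
  100–900 m, dry: Δz = 0.8 km ⇒ ΔT = -7.84°C; T = 18.36°C
  900–2300 m, saturated: Δz = 1.4 km ⇒ ΔT = -8.12°C; T = 10.24°C
Environment:
  100–2300 m, environment: Δz = 2.2 km ⇒ ΔT = -17.16°C; T = 9.04°C
T_parcel − T_env = 10.24 − 9.04 = +1.2°C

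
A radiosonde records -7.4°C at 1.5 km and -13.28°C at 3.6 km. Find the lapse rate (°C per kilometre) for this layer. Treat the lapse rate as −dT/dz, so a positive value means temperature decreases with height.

Γ = −ΔT/Δz = (-7.4 − (-13.28)) / (3600 − 1500) m
  = 5.88°C / 2.1 km = 2.8°C/km

2.8°C/km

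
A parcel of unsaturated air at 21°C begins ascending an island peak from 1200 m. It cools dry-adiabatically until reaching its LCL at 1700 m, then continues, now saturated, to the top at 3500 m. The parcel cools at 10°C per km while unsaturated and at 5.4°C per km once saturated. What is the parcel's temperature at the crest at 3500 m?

1200 → 1700 m (dry, 10°C/km): ΔT = -10 × 0.5 = -5°C → T = 16°C
1700 → 3500 m (saturated, 5.4°C/km): ΔT = -5.4 × 1.8 = -9.72°C → T = 6.28°C

6.28°C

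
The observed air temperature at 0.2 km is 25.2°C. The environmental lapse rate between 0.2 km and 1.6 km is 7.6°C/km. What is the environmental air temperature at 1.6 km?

200–1600 m, environmental: Δz = 1.4 km ⇒ ΔT = -10.64°C; T = 14.56°C

14.56°C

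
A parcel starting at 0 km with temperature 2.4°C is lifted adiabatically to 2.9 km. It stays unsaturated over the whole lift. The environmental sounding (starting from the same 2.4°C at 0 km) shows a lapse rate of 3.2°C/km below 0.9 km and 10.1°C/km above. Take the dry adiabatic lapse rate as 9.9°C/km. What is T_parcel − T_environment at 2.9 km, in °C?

-5.63°C (parcel cooler than environment)

Parcel:
  Dry to 2900 m: -9.9 × 2.9 km = -28.71°C, so T = -26.31°C.
Environment:
  Environment, lower layer to 900 m: -3.2 × 0.9 km = -2.88°C, so T = -0.48°C.
  Environment, upper layer to 2900 m: -10.1 × 2 km = -20.2°C, so T = -20.68°C.
T_parcel − T_env = -26.31 − (-20.68) = -5.63°C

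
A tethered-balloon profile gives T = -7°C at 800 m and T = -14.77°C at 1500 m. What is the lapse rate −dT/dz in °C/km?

11.1°C/km

Γ = −ΔT/Δz = (-7 − (-14.77)) / (1500 − 800) m
  = 7.77°C / 0.7 km = 11.1°C/km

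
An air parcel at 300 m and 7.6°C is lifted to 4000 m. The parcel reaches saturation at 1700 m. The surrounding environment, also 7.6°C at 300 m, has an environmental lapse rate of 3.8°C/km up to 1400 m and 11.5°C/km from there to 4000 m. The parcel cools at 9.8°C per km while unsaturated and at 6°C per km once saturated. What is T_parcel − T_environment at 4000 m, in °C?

Parcel:
  300–1700 m, dry: Δz = 1.4 km ⇒ ΔT = -13.72°C; T = -6.12°C
  1700–4000 m, saturated: Δz = 2.3 km ⇒ ΔT = -13.8°C; T = -19.92°C
Environment:
  300–1400 m, environment, lower layer: Δz = 1.1 km ⇒ ΔT = -4.18°C; T = 3.42°C
  1400–4000 m, environment, upper layer: Δz = 2.6 km ⇒ ΔT = -29.9°C; T = -26.48°C
T_parcel − T_env = -19.92 − (-26.48) = +6.56°C

+6.56°C (parcel warmer than environment)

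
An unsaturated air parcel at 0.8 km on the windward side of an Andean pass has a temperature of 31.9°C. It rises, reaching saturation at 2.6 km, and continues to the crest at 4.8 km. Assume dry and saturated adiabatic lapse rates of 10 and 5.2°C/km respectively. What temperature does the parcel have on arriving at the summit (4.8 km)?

Dry to 2600 m: -10 × 1.8 km = -18°C, so T = 13.9°C.
Saturated to 4800 m: -5.2 × 2.2 km = -11.44°C, so T = 2.46°C.

2.46°C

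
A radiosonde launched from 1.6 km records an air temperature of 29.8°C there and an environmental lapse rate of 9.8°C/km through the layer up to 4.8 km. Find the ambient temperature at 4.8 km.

-1.56°C

From 1600 m to 4800 m (environmental): cools by 9.8 × 3.2 = 31.36°C, giving -1.56°C.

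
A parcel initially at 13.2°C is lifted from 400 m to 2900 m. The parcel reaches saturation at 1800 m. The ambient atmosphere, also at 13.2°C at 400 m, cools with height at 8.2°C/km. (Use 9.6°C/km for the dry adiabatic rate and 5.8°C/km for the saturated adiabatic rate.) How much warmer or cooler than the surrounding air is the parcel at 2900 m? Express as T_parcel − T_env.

Parcel:
  From 400 m to 1800 m (dry): cools by 9.6 × 1.4 = 13.44°C, giving -0.24°C.
  From 1800 m to 2900 m (saturated): cools by 5.8 × 1.1 = 6.38°C, giving -6.62°C.
Environment:
  From 400 m to 2900 m (environment): cools by 8.2 × 2.5 = 20.5°C, giving -7.3°C.
T_parcel − T_env = -6.62 − (-7.3) = +0.68°C

+0.68°C (parcel warmer than environment)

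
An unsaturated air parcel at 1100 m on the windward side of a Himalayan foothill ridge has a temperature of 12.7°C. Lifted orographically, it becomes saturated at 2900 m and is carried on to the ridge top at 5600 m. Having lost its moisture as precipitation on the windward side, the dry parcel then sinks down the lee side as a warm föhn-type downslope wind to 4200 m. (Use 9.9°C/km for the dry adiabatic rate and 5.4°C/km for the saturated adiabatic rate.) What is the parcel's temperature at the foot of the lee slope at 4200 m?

-5.84°C

1100 → 2900 m (dry, 9.9°C/km): ΔT = -9.9 × 1.8 = -17.82°C → T = -5.12°C
2900 → 5600 m (saturated, 5.4°C/km): ΔT = -5.4 × 2.7 = -14.58°C → T = -19.7°C
5600 → 4200 m (dry descent, 9.9°C/km): ΔT = +9.9 × 1.4 = +13.86°C → T = -5.84°C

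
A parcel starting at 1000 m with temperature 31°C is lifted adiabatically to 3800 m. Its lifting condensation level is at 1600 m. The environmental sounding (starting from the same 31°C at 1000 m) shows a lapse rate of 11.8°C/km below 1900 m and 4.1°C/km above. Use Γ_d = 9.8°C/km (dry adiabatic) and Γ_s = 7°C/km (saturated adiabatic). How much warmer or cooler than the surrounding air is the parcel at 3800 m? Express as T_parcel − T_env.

-2.87°C (parcel cooler than environment)

Parcel:
  From 1000 m to 1600 m (dry): cools by 9.8 × 0.6 = 5.88°C, giving 25.12°C.
  From 1600 m to 3800 m (saturated): cools by 7 × 2.2 = 15.4°C, giving 9.72°C.
Environment:
  From 1000 m to 1900 m (environment, lower layer): cools by 11.8 × 0.9 = 10.62°C, giving 20.38°C.
  From 1900 m to 3800 m (environment, upper layer): cools by 4.1 × 1.9 = 7.79°C, giving 12.59°C.
T_parcel − T_env = 9.72 − 12.59 = -2.87°C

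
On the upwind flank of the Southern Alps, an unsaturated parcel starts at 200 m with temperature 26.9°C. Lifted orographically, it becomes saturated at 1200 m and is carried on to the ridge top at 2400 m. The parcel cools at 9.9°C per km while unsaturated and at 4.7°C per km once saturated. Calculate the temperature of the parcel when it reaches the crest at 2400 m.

11.36°C

200 → 1200 m (dry, 9.9°C/km): ΔT = -9.9 × 1 = -9.9°C → T = 17°C
1200 → 2400 m (saturated, 4.7°C/km): ΔT = -4.7 × 1.2 = -5.64°C → T = 11.36°C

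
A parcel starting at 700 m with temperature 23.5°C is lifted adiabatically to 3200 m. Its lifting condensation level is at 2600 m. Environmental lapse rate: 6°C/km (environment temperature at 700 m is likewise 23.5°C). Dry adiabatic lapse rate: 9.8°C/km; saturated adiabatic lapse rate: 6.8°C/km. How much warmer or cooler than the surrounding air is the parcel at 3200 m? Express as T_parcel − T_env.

Parcel:
  700 → 2600 m (dry, 9.8°C/km): ΔT = -9.8 × 1.9 = -18.62°C → T = 4.88°C
  2600 → 3200 m (saturated, 6.8°C/km): ΔT = -6.8 × 0.6 = -4.08°C → T = 0.8°C
Environment:
  700 → 3200 m (environment, 6°C/km): ΔT = -6 × 2.5 = -15°C → T = 8.5°C
T_parcel − T_env = 0.8 − 8.5 = -7.7°C

-7.7°C (parcel cooler than environment)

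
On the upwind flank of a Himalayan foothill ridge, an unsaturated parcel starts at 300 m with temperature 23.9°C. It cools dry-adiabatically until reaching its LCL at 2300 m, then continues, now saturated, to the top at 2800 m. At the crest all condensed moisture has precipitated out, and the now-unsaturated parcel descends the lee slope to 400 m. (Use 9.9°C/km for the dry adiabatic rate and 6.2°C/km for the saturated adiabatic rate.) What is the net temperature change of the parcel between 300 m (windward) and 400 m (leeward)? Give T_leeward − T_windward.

Dry to 2300 m: -9.9 × 2 km = -19.8°C, so T = 4.1°C.
Saturated to 2800 m: -6.2 × 0.5 km = -3.1°C, so T = 1°C.
Dry descent to 400 m: +9.9 × 2.4 km = +23.76°C, so T = 24.76°C.
Net change vs windward start: 24.76 − 23.9 = +0.86°C

+0.86°C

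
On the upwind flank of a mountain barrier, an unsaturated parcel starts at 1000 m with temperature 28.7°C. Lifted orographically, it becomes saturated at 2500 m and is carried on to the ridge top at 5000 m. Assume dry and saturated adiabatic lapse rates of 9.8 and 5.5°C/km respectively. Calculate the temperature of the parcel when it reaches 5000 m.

0.25°C

From 1000 m to 2500 m (dry): cools by 9.8 × 1.5 = 14.7°C, giving 14°C.
From 2500 m to 5000 m (saturated): cools by 5.5 × 2.5 = 13.75°C, giving 0.25°C.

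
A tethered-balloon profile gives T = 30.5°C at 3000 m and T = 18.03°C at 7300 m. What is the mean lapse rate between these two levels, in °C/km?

2.9°C/km

Γ = −ΔT/Δz = (30.5 − 18.03) / (7300 − 3000) m
  = 12.47°C / 4.3 km = 2.9°C/km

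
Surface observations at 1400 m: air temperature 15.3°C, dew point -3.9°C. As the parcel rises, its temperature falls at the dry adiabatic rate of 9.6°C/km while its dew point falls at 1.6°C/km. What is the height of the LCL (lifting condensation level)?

T and T_d converge at 9.6 − 1.6 = 8°C per km
Height above start = (15.3 − (-3.9)) / 8 = 2.4 km
LCL altitude = 1400 m + 2400 m = 3800 m

3800 m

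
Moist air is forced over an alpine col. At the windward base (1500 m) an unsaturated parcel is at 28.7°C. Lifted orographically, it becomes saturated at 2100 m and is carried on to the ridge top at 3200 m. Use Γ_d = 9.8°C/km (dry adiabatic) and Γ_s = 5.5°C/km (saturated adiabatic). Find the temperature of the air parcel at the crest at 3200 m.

16.77°C

From 1500 m to 2100 m (dry): cools by 9.8 × 0.6 = 5.88°C, giving 22.82°C.
From 2100 m to 3200 m (saturated): cools by 5.5 × 1.1 = 6.05°C, giving 16.77°C.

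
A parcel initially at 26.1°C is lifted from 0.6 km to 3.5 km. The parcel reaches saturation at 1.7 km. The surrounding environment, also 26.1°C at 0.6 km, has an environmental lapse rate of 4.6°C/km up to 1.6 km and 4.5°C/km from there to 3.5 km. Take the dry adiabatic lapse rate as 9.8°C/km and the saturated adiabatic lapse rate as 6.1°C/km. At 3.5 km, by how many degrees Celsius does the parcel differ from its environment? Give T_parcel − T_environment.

-8.61°C (parcel cooler than environment)

Parcel:
  600 → 1700 m (dry, 9.8°C/km): ΔT = -9.8 × 1.1 = -10.78°C → T = 15.32°C
  1700 → 3500 m (saturated, 6.1°C/km): ΔT = -6.1 × 1.8 = -10.98°C → T = 4.34°C
Environment:
  600 → 1600 m (environment, lower layer, 4.6°C/km): ΔT = -4.6 × 1 = -4.6°C → T = 21.5°C
  1600 → 3500 m (environment, upper layer, 4.5°C/km): ΔT = -4.5 × 1.9 = -8.55°C → T = 12.95°C
T_parcel − T_env = 4.34 − 12.95 = -8.61°C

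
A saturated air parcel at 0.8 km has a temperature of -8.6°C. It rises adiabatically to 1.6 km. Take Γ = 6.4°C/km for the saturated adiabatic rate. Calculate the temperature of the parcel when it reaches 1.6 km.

-13.72°C

Saturated adiabatic to 1600 m: -6.4 × 0.8 km = -5.12°C, so T = -13.72°C.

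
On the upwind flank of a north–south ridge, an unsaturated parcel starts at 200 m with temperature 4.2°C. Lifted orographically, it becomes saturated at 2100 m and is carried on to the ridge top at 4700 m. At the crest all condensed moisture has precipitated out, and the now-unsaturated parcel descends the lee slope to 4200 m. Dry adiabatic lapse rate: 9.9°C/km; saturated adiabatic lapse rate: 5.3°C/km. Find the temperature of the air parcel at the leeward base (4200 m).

-23.44°C

200 → 2100 m (dry, 9.9°C/km): ΔT = -9.9 × 1.9 = -18.81°C → T = -14.61°C
2100 → 4700 m (saturated, 5.3°C/km): ΔT = -5.3 × 2.6 = -13.78°C → T = -28.39°C
4700 → 4200 m (dry descent, 9.9°C/km): ΔT = +9.9 × 0.5 = +4.95°C → T = -23.44°C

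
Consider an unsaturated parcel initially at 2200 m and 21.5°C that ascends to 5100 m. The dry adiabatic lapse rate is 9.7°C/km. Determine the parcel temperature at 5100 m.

-6.63°C

Dry adiabatic to 5100 m: -9.7 × 2.9 km = -28.13°C, so T = -6.63°C.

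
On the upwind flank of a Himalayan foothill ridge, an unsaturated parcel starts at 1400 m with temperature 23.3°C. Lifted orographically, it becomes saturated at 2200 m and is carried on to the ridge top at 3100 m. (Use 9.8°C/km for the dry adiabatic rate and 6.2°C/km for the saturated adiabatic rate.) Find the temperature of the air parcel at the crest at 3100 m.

9.88°C

From 1400 m to 2200 m (dry): cools by 9.8 × 0.8 = 7.84°C, giving 15.46°C.
From 2200 m to 3100 m (saturated): cools by 6.2 × 0.9 = 5.58°C, giving 9.88°C.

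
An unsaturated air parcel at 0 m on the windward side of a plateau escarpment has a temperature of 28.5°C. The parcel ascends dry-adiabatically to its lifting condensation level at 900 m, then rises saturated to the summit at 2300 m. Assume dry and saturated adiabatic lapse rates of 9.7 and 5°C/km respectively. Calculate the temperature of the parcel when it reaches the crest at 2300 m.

0–900 m, dry: Δz = 0.9 km ⇒ ΔT = -8.73°C; T = 19.77°C
900–2300 m, saturated: Δz = 1.4 km ⇒ ΔT = -7°C; T = 12.77°C

12.77°C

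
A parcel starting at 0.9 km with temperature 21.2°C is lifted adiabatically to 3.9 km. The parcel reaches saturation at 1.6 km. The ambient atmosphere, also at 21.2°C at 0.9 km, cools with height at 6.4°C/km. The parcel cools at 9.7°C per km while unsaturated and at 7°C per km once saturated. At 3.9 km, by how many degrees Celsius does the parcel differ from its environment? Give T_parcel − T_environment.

-3.69°C (parcel cooler than environment)

Parcel:
  Dry to 1600 m: -9.7 × 0.7 km = -6.79°C, so T = 14.41°C.
  Saturated to 3900 m: -7 × 2.3 km = -16.1°C, so T = -1.69°C.
Environment:
  Environment to 3900 m: -6.4 × 3 km = -19.2°C, so T = 2°C.
T_parcel − T_env = -1.69 − 2 = -3.69°C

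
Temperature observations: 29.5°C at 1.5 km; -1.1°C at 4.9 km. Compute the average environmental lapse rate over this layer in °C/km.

Γ = −ΔT/Δz = (29.5 − (-1.1)) / (4900 − 1500) m
  = 30.6°C / 3.4 km = 9°C/km

9°C/km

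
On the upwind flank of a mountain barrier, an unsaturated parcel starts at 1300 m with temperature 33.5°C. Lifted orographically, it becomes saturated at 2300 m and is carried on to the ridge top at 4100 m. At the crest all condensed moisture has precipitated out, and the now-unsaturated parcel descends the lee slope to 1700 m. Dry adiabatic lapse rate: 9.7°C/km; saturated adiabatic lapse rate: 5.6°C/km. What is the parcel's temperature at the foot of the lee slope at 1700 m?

37°C

1300 → 2300 m (dry, 9.7°C/km): ΔT = -9.7 × 1 = -9.7°C → T = 23.8°C
2300 → 4100 m (saturated, 5.6°C/km): ΔT = -5.6 × 1.8 = -10.08°C → T = 13.72°C
4100 → 1700 m (dry descent, 9.7°C/km): ΔT = +9.7 × 2.4 = +23.28°C → T = 37°C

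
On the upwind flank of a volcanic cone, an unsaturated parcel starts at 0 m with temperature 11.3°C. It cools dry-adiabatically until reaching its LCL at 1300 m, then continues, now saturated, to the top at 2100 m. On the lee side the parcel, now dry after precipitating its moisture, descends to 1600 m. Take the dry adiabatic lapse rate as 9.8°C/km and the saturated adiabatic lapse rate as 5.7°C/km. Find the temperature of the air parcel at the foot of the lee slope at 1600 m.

From 0 m to 1300 m (dry): cools by 9.8 × 1.3 = 12.74°C, giving -1.44°C.
From 1300 m to 2100 m (saturated): cools by 5.7 × 0.8 = 4.56°C, giving -6°C.
From 2100 m to 1600 m (dry descent): warms by 9.8 × 0.5 = 4.9°C, giving -1.1°C.

-1.1°C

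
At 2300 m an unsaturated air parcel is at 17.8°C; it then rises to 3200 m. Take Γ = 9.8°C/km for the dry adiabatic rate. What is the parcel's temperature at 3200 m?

From 2300 m to 3200 m (dry adiabatic): cools by 9.8 × 0.9 = 8.82°C, giving 8.98°C.

8.98°C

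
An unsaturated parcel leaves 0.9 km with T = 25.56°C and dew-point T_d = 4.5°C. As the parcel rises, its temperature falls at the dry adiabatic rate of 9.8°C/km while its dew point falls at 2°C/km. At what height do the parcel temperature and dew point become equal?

3.6 km

T and T_d converge at 9.8 − 2 = 7.8°C per km
Height above start = (25.56 − 4.5) / 7.8 = 2.7 km
LCL altitude = 900 m + 2700 m = 3600 m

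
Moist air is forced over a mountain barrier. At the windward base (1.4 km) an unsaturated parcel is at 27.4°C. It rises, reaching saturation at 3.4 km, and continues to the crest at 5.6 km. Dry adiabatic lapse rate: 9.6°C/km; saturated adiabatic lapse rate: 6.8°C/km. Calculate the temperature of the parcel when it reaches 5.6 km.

-6.76°C

1400–3400 m, dry: Δz = 2 km ⇒ ΔT = -19.2°C; T = 8.2°C
3400–5600 m, saturated: Δz = 2.2 km ⇒ ΔT = -14.96°C; T = -6.76°C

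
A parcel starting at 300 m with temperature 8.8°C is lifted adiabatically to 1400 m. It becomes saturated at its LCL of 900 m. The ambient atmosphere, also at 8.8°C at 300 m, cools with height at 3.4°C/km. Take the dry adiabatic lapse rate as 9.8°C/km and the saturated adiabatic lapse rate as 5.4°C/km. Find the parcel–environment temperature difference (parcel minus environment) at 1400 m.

-4.84°C (parcel cooler than environment)

Parcel:
  From 300 m to 900 m (dry): cools by 9.8 × 0.6 = 5.88°C, giving 2.92°C.
  From 900 m to 1400 m (saturated): cools by 5.4 × 0.5 = 2.7°C, giving 0.22°C.
Environment:
  From 300 m to 1400 m (environment): cools by 3.4 × 1.1 = 3.74°C, giving 5.06°C.
T_parcel − T_env = 0.22 − 5.06 = -4.84°C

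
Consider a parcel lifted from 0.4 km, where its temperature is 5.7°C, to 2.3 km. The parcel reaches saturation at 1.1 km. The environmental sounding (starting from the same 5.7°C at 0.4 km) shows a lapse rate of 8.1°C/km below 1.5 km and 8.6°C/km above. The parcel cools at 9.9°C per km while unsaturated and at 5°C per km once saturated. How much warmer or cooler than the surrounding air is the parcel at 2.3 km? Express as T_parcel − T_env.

Parcel:
  Dry to 1100 m: -9.9 × 0.7 km = -6.93°C, so T = -1.23°C.
  Saturated to 2300 m: -5 × 1.2 km = -6°C, so T = -7.23°C.
Environment:
  Environment, lower layer to 1500 m: -8.1 × 1.1 km = -8.91°C, so T = -3.21°C.
  Environment, upper layer to 2300 m: -8.6 × 0.8 km = -6.88°C, so T = -10.09°C.
T_parcel − T_env = -7.23 − (-10.09) = +2.86°C

+2.86°C (parcel warmer than environment)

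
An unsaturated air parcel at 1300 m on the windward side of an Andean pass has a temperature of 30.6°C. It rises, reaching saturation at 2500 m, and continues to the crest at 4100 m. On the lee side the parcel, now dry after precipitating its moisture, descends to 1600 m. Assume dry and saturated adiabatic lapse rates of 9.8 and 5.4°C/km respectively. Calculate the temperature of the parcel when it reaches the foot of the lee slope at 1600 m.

From 1300 m to 2500 m (dry): cools by 9.8 × 1.2 = 11.76°C, giving 18.84°C.
From 2500 m to 4100 m (saturated): cools by 5.4 × 1.6 = 8.64°C, giving 10.2°C.
From 4100 m to 1600 m (dry descent): warms by 9.8 × 2.5 = 24.5°C, giving 34.7°C.

34.7°C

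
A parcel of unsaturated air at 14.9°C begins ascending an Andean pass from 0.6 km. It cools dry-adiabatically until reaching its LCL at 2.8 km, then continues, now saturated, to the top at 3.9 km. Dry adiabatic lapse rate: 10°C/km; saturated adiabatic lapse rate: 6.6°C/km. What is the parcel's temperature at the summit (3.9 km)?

-14.36°C

Dry to 2800 m: -10 × 2.2 km = -22°C, so T = -7.1°C.
Saturated to 3900 m: -6.6 × 1.1 km = -7.26°C, so T = -14.36°C.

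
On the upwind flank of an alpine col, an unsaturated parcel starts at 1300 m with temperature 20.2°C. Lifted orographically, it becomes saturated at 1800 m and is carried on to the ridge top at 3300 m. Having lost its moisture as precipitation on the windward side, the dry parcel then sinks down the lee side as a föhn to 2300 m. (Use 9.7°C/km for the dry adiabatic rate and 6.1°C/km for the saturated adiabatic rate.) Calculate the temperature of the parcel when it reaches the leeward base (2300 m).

Dry to 1800 m: -9.7 × 0.5 km = -4.85°C, so T = 15.35°C.
Saturated to 3300 m: -6.1 × 1.5 km = -9.15°C, so T = 6.2°C.
Dry descent to 2300 m: +9.7 × 1 km = +9.7°C, so T = 15.9°C.

15.9°C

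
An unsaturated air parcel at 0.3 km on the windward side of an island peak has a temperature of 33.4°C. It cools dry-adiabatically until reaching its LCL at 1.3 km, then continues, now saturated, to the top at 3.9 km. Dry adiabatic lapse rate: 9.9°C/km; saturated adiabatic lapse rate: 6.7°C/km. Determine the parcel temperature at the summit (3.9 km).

6.08°C

300–1300 m, dry: Δz = 1 km ⇒ ΔT = -9.9°C; T = 23.5°C
1300–3900 m, saturated: Δz = 2.6 km ⇒ ΔT = -17.42°C; T = 6.08°C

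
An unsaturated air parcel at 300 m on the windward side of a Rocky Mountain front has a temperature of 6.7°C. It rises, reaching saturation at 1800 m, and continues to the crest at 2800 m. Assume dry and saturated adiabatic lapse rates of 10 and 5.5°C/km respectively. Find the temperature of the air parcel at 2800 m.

From 300 m to 1800 m (dry): cools by 10 × 1.5 = 15°C, giving -8.3°C.
From 1800 m to 2800 m (saturated): cools by 5.5 × 1 = 5.5°C, giving -13.8°C.

-13.8°C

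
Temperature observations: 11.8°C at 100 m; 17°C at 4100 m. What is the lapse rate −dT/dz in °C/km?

-1.3°C/km

Γ = −ΔT/Δz = (11.8 − 17) / (4100 − 100) m
  = -5.2°C / 4 km = -1.3°C/km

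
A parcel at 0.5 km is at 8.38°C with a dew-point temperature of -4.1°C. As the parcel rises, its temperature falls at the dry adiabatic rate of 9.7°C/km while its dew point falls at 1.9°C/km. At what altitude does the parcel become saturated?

T and T_d converge at 9.7 − 1.9 = 7.8°C per km
Height above start = (8.38 − (-4.1)) / 7.8 = 1.6 km
LCL altitude = 500 m + 1600 m = 2100 m

2.1 km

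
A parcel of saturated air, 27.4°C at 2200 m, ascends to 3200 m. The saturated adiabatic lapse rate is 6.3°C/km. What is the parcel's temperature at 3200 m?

21.1°C

Saturated adiabatic to 3200 m: -6.3 × 1 km = -6.3°C, so T = 21.1°C.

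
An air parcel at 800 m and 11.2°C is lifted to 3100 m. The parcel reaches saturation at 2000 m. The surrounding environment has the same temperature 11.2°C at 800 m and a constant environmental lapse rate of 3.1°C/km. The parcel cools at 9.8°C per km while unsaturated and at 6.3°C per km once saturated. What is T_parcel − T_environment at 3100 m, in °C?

Parcel:
  From 800 m to 2000 m (dry): cools by 9.8 × 1.2 = 11.76°C, giving -0.56°C.
  From 2000 m to 3100 m (saturated): cools by 6.3 × 1.1 = 6.93°C, giving -7.49°C.
Environment:
  From 800 m to 3100 m (environment): cools by 3.1 × 2.3 = 7.13°C, giving 4.07°C.
T_parcel − T_env = -7.49 − 4.07 = -11.56°C

-11.56°C (parcel cooler than environment)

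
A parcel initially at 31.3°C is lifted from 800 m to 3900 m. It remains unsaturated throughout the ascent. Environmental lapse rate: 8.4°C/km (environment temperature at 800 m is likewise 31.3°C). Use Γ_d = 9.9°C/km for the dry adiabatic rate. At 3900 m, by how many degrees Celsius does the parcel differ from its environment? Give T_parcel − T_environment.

-4.65°C (parcel cooler than environment)

Parcel:
  800 → 3900 m (dry, 9.9°C/km): ΔT = -9.9 × 3.1 = -30.69°C → T = 0.61°C
Environment:
  800 → 3900 m (environment, 8.4°C/km): ΔT = -8.4 × 3.1 = -26.04°C → T = 5.26°C
T_parcel − T_env = 0.61 − 5.26 = -4.65°C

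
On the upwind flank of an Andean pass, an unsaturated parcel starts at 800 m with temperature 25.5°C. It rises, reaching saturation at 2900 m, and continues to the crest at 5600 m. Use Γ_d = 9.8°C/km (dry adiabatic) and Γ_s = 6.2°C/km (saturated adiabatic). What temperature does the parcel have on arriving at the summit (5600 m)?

-11.82°C

Dry to 2900 m: -9.8 × 2.1 km = -20.58°C, so T = 4.92°C.
Saturated to 5600 m: -6.2 × 2.7 km = -16.74°C, so T = -11.82°C.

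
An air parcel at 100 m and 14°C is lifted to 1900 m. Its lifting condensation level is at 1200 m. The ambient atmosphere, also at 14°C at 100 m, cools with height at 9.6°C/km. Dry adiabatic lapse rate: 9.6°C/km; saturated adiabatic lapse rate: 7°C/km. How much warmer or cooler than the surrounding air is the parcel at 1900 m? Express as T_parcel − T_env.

+1.82°C (parcel warmer than environment)

Parcel:
  Dry to 1200 m: -9.6 × 1.1 km = -10.56°C, so T = 3.44°C.
  Saturated to 1900 m: -7 × 0.7 km = -4.9°C, so T = -1.46°C.
Environment:
  Environment to 1900 m: -9.6 × 1.8 km = -17.28°C, so T = -3.28°C.
T_parcel − T_env = -1.46 − (-3.28) = +1.82°C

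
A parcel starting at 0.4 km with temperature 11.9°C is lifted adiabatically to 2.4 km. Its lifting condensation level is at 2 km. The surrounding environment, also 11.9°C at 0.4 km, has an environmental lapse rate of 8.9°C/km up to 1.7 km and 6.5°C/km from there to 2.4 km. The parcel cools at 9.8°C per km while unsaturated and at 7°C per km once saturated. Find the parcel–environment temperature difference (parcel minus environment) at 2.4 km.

Parcel:
  400–2000 m, dry: Δz = 1.6 km ⇒ ΔT = -15.68°C; T = -3.78°C
  2000–2400 m, saturated: Δz = 0.4 km ⇒ ΔT = -2.8°C; T = -6.58°C
Environment:
  400–1700 m, environment, lower layer: Δz = 1.3 km ⇒ ΔT = -11.57°C; T = 0.33°C
  1700–2400 m, environment, upper layer: Δz = 0.7 km ⇒ ΔT = -4.55°C; T = -4.22°C
T_parcel − T_env = -6.58 − (-4.22) = -2.36°C

-2.36°C (parcel cooler than environment)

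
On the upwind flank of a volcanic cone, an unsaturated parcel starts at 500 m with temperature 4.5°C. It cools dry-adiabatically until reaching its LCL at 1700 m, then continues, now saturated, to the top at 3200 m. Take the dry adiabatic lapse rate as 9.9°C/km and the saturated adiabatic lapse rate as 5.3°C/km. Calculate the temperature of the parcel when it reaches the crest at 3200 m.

-15.33°C

500–1700 m, dry: Δz = 1.2 km ⇒ ΔT = -11.88°C; T = -7.38°C
1700–3200 m, saturated: Δz = 1.5 km ⇒ ΔT = -7.95°C; T = -15.33°C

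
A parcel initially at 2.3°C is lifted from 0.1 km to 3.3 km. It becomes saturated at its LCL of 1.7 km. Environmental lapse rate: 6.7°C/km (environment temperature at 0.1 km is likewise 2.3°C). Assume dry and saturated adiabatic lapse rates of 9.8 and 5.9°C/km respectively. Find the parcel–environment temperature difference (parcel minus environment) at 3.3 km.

Parcel:
  From 100 m to 1700 m (dry): cools by 9.8 × 1.6 = 15.68°C, giving -13.38°C.
  From 1700 m to 3300 m (saturated): cools by 5.9 × 1.6 = 9.44°C, giving -22.82°C.
Environment:
  From 100 m to 3300 m (environment): cools by 6.7 × 3.2 = 21.44°C, giving -19.14°C.
T_parcel − T_env = -22.82 − (-19.14) = -3.68°C

-3.68°C (parcel cooler than environment)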